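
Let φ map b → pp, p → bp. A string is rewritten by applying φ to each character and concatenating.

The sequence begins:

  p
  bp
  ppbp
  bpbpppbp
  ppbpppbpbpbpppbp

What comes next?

Replace each of the 16 characters of ppbpppbpbpbpppbp in place — bp bp pp bp bp bp pp bp pp bp pp bp bp bp pp bp — and concatenate.

bpbpppbpbpbpppbpppbpppbpbpbpppbp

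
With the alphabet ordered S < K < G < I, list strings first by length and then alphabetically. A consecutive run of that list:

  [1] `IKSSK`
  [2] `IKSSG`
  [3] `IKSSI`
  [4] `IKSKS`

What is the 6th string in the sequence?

Continuing the enumeration 2 steps past IKSKS: IKSKS → IKSKK → (answer).

IKSKG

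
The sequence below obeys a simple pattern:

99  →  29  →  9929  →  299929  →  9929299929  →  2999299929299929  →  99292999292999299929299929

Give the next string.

299929992929992999292999292999299929299929

From term 3 onward, concatenate the second-to-last term with the last: 99·29 = 9929, 29·9929 = 299929, …
Continuing: 2999299929299929 · 99292999292999299929299929 gives term 8.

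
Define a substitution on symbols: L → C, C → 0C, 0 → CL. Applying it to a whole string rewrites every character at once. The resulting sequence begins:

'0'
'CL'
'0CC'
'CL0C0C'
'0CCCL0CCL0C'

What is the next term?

CL0C0C0CCCL0C0CCCL0C

Apply φ to 0CCCL0CCL0C symbol by symbol: 0→CL, C→0C, C→0C, C→0C, L→C, 0→CL, C→0C, C→0C, L→C, 0→CL, C→0C; joined: CL 0C 0C 0C C CL 0C 0C C CL 0C.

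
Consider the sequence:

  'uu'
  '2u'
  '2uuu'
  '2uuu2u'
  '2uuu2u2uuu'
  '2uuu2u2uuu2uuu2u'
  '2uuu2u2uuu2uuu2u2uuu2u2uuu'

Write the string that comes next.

2uuu2u2uuu2uuu2u2uuu2u2uuu2uuu2u2uuu2uuu2u

From term 3 onward, concatenate the last term with the second-to-last: 2u·uu = 2uuu, 2uuu·2u = 2uuu2u, …
So term 8 is 2uuu2u2uuu2uuu2u2uuu2u2uuu·2uuu2u2uuu2uuu2u.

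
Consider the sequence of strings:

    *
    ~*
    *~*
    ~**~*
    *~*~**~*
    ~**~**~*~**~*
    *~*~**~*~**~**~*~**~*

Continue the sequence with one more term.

This is a Fibonacci-style word recurrence s(k) = s(k−2)·s(k−1): e.g. *·~* = *~*.
The next term joins ~**~**~*~**~* and *~*~**~*~**~**~*~**~*.

~**~**~*~**~**~*~**~*~**~**~*~**~*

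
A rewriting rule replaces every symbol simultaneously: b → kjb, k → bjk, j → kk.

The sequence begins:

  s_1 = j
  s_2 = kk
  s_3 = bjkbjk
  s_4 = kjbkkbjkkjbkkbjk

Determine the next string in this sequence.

bjkkkkjbbjkbjkkjbkkbjkbjkkkkjbbjkbjkkjbkkbjk

φ(kjbkkbjkkjbkkbjk) expands symbol-by-symbol to bjk kk kjb bjk bjk kjb kk bjk bjk kk kjb bjk bjk kjb kk bjk; joining the 16 pieces gives the next term.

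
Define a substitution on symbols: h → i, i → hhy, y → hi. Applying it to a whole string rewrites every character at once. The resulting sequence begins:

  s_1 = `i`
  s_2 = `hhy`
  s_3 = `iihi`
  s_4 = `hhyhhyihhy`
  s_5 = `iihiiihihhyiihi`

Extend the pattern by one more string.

Rewriting the 15 symbols of iihiiihihhyiihi one by one yields hhy hhy i hhy hhy hhy i hhy i i hi hhy hhy i hhy; concatenated:

hhyhhyihhyhhyhhyihhyiihihhyhhyihhy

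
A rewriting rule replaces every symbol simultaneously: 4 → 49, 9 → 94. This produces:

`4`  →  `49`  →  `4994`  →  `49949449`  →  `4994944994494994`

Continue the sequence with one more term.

Rewriting the 16 symbols of 4994944994494994 one by one yields 49 94 94 49 94 49 49 94 94 49 49 94 49 94 94 49; concatenated:

49949449944949949449499449949449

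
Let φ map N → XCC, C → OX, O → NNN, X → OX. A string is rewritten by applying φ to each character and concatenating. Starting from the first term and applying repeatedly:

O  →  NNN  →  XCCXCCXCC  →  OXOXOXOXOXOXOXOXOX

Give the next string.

NNNOXNNNOXNNNOXNNNOXNNNOXNNNOXNNNOXNNNOXNNNOX

Applying the rule to each of the 18 symbols of OXOXOXOXOXOXOXOXOX gives the pieces NNN OX NNN OX NNN OX NNN OX NNN OX NNN OX NNN OX NNN OX NNN OX, which concatenate to the answer.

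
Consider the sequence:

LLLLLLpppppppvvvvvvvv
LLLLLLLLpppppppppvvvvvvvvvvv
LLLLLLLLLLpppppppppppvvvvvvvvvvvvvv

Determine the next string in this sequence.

LLLLLLLLLLLLpppppppppppppvvvvvvvvvvvvvvvvv

The n-th term is 2n L's then 2n+1 p's then 3n-1 v's, where the shown terms are n = 3, 4, 5.
Setting n = 6 gives 12, 13, 17 characters in each block.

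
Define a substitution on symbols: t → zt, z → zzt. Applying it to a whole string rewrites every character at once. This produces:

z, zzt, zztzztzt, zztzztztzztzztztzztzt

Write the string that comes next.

zztzztztzztzztztzztztzztzztztzztzztztzztztzztzztztzztzt

Replace each of the 21 characters of zztzztztzztzztztzztzt in place — zzt zzt zt zzt zzt zt zzt zt zzt zzt zt zzt zzt zt zzt zt zzt zzt zt zzt zt — and concatenate.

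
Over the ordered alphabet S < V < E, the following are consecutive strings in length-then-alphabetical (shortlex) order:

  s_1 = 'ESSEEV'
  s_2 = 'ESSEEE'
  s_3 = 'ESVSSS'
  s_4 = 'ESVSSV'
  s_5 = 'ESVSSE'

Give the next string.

The successor of ESVSSE increments the rightmost position that isn't already E and resets every position after it to S.

ESVSVS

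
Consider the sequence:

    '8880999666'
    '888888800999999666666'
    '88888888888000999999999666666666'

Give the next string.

8888888888888880000999999999999666666666666

Term n consists of 4n-1 8's, followed by n 0's, followed by 3n 9's, followed by 3n 6's (n = 1, 2, …).
At n = 4 the blocks have lengths 15, 4, 12, 12.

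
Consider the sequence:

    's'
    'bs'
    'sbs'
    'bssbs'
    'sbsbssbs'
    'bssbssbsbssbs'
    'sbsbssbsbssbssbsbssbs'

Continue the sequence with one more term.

bssbssbsbssbssbsbssbsbssbssbsbssbs

Each term (from the third on) is the two preceding terms concatenated in order: term 3 = s·bs = sbs.
The next term joins bssbssbsbssbs and sbsbssbsbssbssbsbssbs.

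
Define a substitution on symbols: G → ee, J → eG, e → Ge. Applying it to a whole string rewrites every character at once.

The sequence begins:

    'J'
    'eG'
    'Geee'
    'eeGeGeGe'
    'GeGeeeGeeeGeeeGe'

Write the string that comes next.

eeGeeeGeGeGeeeGeGeGeeeGeGeGeeeGe

Replace each of the 16 characters of GeGeeeGeeeGeeeGe in place — ee Ge ee Ge Ge Ge ee Ge Ge Ge ee Ge Ge Ge ee Ge — and concatenate.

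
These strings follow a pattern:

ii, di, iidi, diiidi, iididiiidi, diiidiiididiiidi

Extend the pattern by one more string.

iididiiididiiidiiididiiidi

Each term (from the third on) is the two preceding terms concatenated in order: term 3 = ii·di = iidi.
So term 7 is iididiiidi·diiidiiididiiidi.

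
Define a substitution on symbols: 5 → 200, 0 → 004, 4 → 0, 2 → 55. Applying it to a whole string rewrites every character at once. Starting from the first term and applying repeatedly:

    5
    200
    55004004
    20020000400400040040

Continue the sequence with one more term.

55004004550040040040040004004000400400400040040004

Replace each of the 20 characters of 20020000400400040040 in place — 55 004 004 55 004 004 004 004 0 004 004 0 004 004 004 0 004 004 0 004 — and concatenate.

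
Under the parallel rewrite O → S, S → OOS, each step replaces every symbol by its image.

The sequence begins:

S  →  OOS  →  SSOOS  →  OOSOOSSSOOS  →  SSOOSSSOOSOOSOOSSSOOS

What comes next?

OOSOOSSSOOSOOSOOSSSOOSSSOOSSSOOSOOSOOSSSOOS

Applying the rule to each of the 21 symbols of SSOOSSSOOSOOSOOSSSOOS gives the pieces OOS OOS S S OOS OOS OOS S S OOS S S OOS S S OOS OOS OOS S S OOS, which concatenate to the answer.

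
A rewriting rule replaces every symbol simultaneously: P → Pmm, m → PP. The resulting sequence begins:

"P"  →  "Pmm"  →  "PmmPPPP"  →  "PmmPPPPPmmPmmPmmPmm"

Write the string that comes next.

PmmPPPPPmmPmmPmmPmmPmmPPPPPmmPPPPPmmPPPPPmmPPPP

Applying the rule to each of the 19 symbols of PmmPPPPPmmPmmPmmPmm gives the pieces Pmm PP PP Pmm Pmm Pmm Pmm Pmm PP PP Pmm PP PP Pmm PP PP Pmm PP PP, which concatenate to the answer.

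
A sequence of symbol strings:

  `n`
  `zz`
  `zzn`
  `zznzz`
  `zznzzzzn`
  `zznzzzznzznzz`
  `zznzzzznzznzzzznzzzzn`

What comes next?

This is a Fibonacci-style word recurrence s(k) = s(k−1)·s(k−2): e.g. zz·n = zzn.
Continuing: zznzzzznzznzzzznzzzzn · zznzzzznzznzz gives term 8.

zznzzzznzznzzzznzzzznzznzzzznzznzz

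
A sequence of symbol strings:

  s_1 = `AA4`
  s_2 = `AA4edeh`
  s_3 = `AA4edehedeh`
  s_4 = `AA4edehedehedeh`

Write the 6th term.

Each term is the previous one with edeh appended.
From AA4edehedehedeh, 2 further steps: AA4edehedehedeh → AA4edehedehedehedeh → (answer).

AA4edehedehedehedehedeh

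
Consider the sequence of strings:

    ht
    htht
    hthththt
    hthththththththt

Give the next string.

s(k+1) = s(k)·s(k) — each term doubles the last.
So the next term is two copies of hthththththththt.

hthththththththththththththththt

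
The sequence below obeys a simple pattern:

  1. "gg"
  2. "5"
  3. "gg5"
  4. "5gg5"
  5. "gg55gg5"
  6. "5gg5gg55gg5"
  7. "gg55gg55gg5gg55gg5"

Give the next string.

5gg5gg55gg5gg55gg55gg5gg55gg5

From term 3 onward, concatenate the second-to-last term with the last: gg·5 = gg5, 5·gg5 = 5gg5, …
The next term joins 5gg5gg55gg5 and gg55gg55gg5gg55gg5.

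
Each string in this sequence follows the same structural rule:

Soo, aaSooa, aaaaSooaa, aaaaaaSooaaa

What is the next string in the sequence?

Every step adds aa to the front and a to the end of the previous string.
So the next term is aa·aaaaaaSooaaa·a.

aaaaaaaaSooaaaa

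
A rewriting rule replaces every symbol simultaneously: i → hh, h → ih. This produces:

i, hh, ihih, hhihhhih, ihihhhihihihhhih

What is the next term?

Replace each of the 16 characters of ihihhhihihihhhih in place — hh ih hh ih ih ih hh ih hh ih hh ih ih ih hh ih — and concatenate.

hhihhhihihihhhihhhihhhihihihhhih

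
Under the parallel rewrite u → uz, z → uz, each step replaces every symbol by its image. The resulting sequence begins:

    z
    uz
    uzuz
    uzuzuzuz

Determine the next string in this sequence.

uzuzuzuzuzuzuzuz

Expanding uzuzuzuz: u→uz, z→uz, u→uz, z→uz, u→uz, z→uz, u→uz, z→uz. Concatenated: uz uz uz uz uz uz uz uz.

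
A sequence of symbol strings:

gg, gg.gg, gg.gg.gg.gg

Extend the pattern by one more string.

Every step duplicates the string with '.' between the halves.
One more doubling of gg.gg.gg.gg gives the answer.

gg.gg.gg.gg.gg.gg.gg.gg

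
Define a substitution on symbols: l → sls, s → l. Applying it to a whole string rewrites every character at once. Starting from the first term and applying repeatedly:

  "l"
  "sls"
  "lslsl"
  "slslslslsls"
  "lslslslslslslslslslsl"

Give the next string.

slslslslslslslslslslslslslslslslslslslslsls

Applying the rule to each of the 21 symbols of lslslslslslslslslslsl gives the pieces sls l sls l sls l sls l sls l sls l sls l sls l sls l sls l sls, which concatenate to the answer.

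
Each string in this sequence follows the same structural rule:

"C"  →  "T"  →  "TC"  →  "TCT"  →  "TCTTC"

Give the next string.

From term 3 onward, concatenate the last term with the second-to-last: T·C = TC, TC·T = TCT, …
The next term joins TCTTC and TCT.

TCTTCTCT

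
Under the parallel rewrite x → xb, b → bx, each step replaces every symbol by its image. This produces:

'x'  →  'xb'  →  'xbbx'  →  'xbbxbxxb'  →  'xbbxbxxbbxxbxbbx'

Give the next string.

φ(xbbxbxxbbxxbxbbx) expands symbol-by-symbol to xb bx bx xb bx xb xb bx bx xb xb bx xb bx bx xb; joining the 16 pieces gives the next term.

xbbxbxxbbxxbxbbxbxxbxbbxxbbxbxxb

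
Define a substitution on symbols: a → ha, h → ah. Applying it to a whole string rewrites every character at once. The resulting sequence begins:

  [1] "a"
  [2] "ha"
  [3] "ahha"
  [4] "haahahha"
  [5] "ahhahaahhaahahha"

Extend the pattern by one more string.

haahahhaahhahaahahhahaahhaahahha

Replace each of the 16 characters of ahhahaahhaahahha in place — ha ah ah ha ah ha ha ah ah ha ha ah ha ah ah ha — and concatenate.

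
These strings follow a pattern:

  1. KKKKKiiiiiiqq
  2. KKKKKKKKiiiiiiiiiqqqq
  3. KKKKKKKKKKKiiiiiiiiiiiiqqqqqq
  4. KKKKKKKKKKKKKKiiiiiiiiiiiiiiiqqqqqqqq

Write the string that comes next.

KKKKKKKKKKKKKKKKKiiiiiiiiiiiiiiiiiiqqqqqqqqqq

Each string has the form K^{3n+2} i^{3n+3} q^{2n} (n = 1, 2, …).
Setting n = 5 gives 17, 18, 10 characters in each block.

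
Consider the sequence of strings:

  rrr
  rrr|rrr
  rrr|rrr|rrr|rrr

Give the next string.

rrr|rrr|rrr|rrr|rrr|rrr|rrr|rrr

s(k+1) = s(k)·|·s(k) — each term doubles the last with '|' between the halves.
So the next term is two copies of rrr|rrr|rrr|rrr with '|' between the halves.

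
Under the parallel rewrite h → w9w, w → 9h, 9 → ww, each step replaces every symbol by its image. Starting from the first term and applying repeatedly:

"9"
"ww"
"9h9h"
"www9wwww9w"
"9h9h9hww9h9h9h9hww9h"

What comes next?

Applying the rule to each of the 20 symbols of 9h9h9hww9h9h9h9hww9h gives the pieces ww w9w ww w9w ww w9w 9h 9h ww w9w ww w9w ww w9w ww w9w 9h 9h ww w9w, which concatenate to the answer.

www9wwww9wwww9w9h9hwww9wwww9wwww9wwww9w9h9hwww9w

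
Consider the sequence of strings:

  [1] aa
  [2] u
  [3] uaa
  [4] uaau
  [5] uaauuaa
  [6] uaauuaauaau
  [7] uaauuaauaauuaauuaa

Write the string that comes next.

uaauuaauaauuaauuaauaauuaauaau

Each term (from the third on) is the previous term followed by the one before it: term 3 = u·aa = uaa.
Continuing: uaauuaauaauuaauuaa · uaauuaauaau gives term 8.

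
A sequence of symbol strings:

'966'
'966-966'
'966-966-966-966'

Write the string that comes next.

Every step duplicates the string with '-' between the halves.
Doubling 966-966-966-966 with '-' between the halves:

966-966-966-966-966-966-966-966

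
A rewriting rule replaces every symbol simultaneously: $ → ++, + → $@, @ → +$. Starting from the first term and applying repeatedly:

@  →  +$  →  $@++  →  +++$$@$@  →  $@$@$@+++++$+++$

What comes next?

φ($@$@$@+++++$+++$) expands symbol-by-symbol to ++ +$ ++ +$ ++ +$ $@ $@ $@ $@ $@ ++ $@ $@ $@ ++; joining the 16 pieces gives the next term.

+++$+++$+++$$@$@$@$@$@++$@$@$@++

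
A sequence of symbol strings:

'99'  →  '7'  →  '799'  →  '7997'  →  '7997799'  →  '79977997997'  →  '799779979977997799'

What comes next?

This is a Fibonacci-style word recurrence s(k) = s(k−1)·s(k−2): e.g. 7·99 = 799.
So term 8 is 799779979977997799·79977997997.

79977997997799779979977997997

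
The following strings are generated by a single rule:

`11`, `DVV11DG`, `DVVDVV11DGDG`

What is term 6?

DVVDVVDVVDVVDVV11DGDGDGDGDG

Each term wraps the previous one in DVV on the left and DG on the right.
From DVVDVV11DGDG, 3 further steps: DVVDVV11DGDG → DVVDVVDVV11DGDGDG → DVVDVVDVVDVV11DGDGDGDG → (answer).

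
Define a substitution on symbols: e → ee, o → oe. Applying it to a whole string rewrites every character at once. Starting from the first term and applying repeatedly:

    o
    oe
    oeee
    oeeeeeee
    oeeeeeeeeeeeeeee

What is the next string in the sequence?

Applying the rule to each of the 16 symbols of oeeeeeeeeeeeeeee gives the pieces oe ee ee ee ee ee ee ee ee ee ee ee ee ee ee ee, which concatenate to the answer.

oeeeeeeeeeeeeeeeeeeeeeeeeeeeeeee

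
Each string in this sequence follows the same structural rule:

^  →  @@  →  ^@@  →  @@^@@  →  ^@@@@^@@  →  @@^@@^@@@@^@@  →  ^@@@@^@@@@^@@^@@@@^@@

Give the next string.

@@^@@^@@@@^@@^@@@@^@@@@^@@^@@@@^@@

From term 3 onward, concatenate the second-to-last term with the last: ^·@@ = ^@@, @@·^@@ = @@^@@, …
So term 8 is @@^@@^@@@@^@@·^@@@@^@@@@^@@^@@@@^@@.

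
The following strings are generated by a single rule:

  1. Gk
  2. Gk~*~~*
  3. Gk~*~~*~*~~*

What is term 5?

Gk~*~~*~*~~*~*~~*~*~~*

Each term is the previous one with ~*~~* appended.
From Gk~*~~*~*~~*, 2 further steps: Gk~*~~*~*~~* → Gk~*~~*~*~~*~*~~* → (answer).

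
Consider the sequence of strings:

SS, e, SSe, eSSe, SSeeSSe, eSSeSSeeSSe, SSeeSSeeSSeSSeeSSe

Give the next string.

From term 3 onward, concatenate the second-to-last term with the last: SS·e = SSe, e·SSe = eSSe, …
Continuing: eSSeSSeeSSe · SSeeSSeeSSeSSeeSSe gives term 8.

eSSeSSeeSSeSSeeSSeeSSeSSeeSSe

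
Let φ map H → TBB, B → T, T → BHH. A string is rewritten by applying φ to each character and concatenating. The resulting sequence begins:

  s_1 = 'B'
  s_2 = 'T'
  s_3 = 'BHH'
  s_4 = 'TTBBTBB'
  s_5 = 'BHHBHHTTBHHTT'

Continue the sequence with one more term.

Applying the rule to each of the 13 symbols of BHHBHHTTBHHTT gives the pieces T TBB TBB T TBB TBB BHH BHH T TBB TBB BHH BHH, which concatenate to the answer.

TTBBTBBTTBBTBBBHHBHHTTBBTBBBHHBHH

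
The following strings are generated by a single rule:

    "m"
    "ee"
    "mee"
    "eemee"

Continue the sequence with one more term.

Each term (from the third on) is the two preceding terms concatenated in order: term 3 = m·ee = mee.
So term 5 is mee·eemee.

meeeemee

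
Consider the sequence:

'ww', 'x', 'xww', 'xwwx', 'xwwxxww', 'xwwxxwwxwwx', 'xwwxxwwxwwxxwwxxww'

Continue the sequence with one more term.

This is a Fibonacci-style word recurrence s(k) = s(k−1)·s(k−2): e.g. x·ww = xww.
The next term joins xwwxxwwxwwxxwwxxww and xwwxxwwxwwx.

xwwxxwwxwwxxwwxxwwxwwxxwwxwwx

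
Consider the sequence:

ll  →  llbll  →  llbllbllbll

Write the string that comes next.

llbllbllbllbllbllbllbll

Each string is two copies of the previous one joined by 'b'.
One more doubling of llbllbllbll gives the answer.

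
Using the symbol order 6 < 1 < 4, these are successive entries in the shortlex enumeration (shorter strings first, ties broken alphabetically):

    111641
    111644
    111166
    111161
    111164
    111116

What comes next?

111111

The successor of 111116 increments the rightmost position that isn't already 4 and resets every position after it to 6.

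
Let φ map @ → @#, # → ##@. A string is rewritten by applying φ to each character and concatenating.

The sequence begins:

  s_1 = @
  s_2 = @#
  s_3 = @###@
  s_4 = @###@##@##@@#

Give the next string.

Rewriting the 13 symbols of @###@##@##@@# one by one yields @# ##@ ##@ ##@ @# ##@ ##@ @# ##@ ##@ @# @# ##@; concatenated:

@###@##@##@@###@##@@###@##@@#@###@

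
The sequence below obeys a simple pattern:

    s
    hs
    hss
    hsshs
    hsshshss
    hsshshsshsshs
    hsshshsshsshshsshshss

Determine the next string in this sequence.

From term 3 onward, concatenate the last term with the second-to-last: hs·s = hss, hss·hs = hsshs, …
The next term joins hsshshsshsshshsshshss and hsshshsshsshs.

hsshshsshsshshsshshsshsshshsshsshs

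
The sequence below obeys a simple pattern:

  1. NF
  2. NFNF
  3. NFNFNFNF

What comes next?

Each string is two copies of the previous one concatenated.
One more doubling of NFNFNFNF gives the answer.

NFNFNFNFNFNFNFNF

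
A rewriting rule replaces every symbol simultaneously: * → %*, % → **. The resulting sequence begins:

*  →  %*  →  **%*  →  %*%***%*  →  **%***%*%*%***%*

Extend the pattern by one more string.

Rewriting the 16 symbols of **%***%*%*%***%* one by one yields %* %* ** %* %* %* ** %* ** %* ** %* %* %* ** %*; concatenated:

%*%***%*%*%***%***%***%*%*%***%*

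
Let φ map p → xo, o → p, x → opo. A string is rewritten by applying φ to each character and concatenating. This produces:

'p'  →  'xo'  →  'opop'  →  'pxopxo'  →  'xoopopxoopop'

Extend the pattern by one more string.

opoppxopxoopoppxopxo

Apply φ to xoopopxoopop symbol by symbol: x→opo, o→p, o→p, p→xo, o→p, p→xo, x→opo, o→p, o→p, p→xo, o→p, p→xo; joined: opo p p xo p xo opo p p xo p xo.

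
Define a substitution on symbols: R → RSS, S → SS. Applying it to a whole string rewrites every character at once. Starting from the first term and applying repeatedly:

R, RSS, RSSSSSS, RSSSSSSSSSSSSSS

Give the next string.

Applying the rule to each of the 15 symbols of RSSSSSSSSSSSSSS gives the pieces RSS SS SS SS SS SS SS SS SS SS SS SS SS SS SS, which concatenate to the answer.

RSSSSSSSSSSSSSSSSSSSSSSSSSSSSSS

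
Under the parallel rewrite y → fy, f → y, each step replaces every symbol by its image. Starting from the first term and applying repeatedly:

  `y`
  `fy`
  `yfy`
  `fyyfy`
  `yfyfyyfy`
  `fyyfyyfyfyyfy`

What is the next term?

Replace each of the 13 characters of fyyfyyfyfyyfy in place — y fy fy y fy fy y fy y fy fy y fy — and concatenate.

yfyfyyfyfyyfyyfyfyyfy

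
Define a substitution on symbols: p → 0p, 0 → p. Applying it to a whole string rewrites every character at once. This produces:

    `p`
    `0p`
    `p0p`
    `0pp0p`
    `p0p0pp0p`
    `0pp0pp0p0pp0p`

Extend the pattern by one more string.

p0p0pp0p0pp0pp0p0pp0p

Replace each of the 13 characters of 0pp0pp0p0pp0p in place — p 0p 0p p 0p 0p p 0p p 0p 0p p 0p — and concatenate.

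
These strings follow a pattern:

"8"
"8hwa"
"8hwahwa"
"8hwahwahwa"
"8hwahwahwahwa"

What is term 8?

8hwahwahwahwahwahwahwa

The strings grow by a fixed suffix hwa each time.
From 8hwahwahwahwa, 3 further steps: 8hwahwahwahwa → 8hwahwahwahwahwa → 8hwahwahwahwahwahwa → (answer).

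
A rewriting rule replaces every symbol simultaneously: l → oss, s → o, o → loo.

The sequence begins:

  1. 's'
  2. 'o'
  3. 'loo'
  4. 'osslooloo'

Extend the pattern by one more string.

looooossloolooosslooloo

Apply φ to osslooloo symbol by symbol: o→loo, s→o, s→o, l→oss, o→loo, o→loo, l→oss, o→loo, o→loo; joined: loo o o oss loo loo oss loo loo.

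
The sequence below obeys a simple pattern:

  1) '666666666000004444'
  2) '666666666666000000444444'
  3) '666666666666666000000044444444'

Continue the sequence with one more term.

The n-th term is 3n 6's then n+2 0's then 2n-2 4's, where the shown terms are n = 3, 4, 5.
At n = 6 the blocks have lengths 18, 8, 10.

666666666666666666000000004444444444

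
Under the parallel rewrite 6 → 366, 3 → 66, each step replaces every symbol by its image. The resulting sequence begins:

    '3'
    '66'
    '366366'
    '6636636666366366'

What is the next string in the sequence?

Replace each of the 16 characters of 6636636666366366 in place — 366 366 66 366 366 66 366 366 366 366 66 366 366 66 366 366 — and concatenate.

36636666366366663663663663666636636666366366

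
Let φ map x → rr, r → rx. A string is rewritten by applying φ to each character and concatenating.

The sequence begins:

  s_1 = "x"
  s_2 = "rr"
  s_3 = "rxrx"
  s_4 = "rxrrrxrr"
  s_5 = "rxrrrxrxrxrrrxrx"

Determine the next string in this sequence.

φ(rxrrrxrxrxrrrxrx) expands symbol-by-symbol to rx rr rx rx rx rr rx rr rx rr rx rx rx rr rx rr; joining the 16 pieces gives the next term.

rxrrrxrxrxrrrxrrrxrrrxrxrxrrrxrr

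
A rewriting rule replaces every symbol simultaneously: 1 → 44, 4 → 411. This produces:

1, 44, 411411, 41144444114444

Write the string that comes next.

41144444114114114114114444411411411411

Applying the rule to each of the 14 symbols of 41144444114444 gives the pieces 411 44 44 411 411 411 411 411 44 44 411 411 411 411, which concatenate to the answer.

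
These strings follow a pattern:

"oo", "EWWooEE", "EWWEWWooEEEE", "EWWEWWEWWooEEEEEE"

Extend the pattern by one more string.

EWWEWWEWWEWWooEEEEEEEE

Every step adds EWW to the front and EE to the end of the previous string.
So the next term is EWW·EWWEWWEWWooEEEEEE·EE.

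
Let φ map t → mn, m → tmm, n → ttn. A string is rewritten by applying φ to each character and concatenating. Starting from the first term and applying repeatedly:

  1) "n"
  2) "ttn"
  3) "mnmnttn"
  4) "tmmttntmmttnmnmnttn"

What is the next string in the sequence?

Applying the rule to each of the 19 symbols of tmmttntmmttnmnmnttn gives the pieces mn tmm tmm mn mn ttn mn tmm tmm mn mn ttn tmm ttn tmm ttn mn mn ttn, which concatenate to the answer.

mntmmtmmmnmnttnmntmmtmmmnmnttntmmttntmmttnmnmnttn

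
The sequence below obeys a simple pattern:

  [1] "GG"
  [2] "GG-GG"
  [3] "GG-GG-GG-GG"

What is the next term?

Each string is two copies of the previous one joined by '-'.
Doubling GG-GG-GG-GG with '-' between the halves:

GG-GG-GG-GG-GG-GG-GG-GG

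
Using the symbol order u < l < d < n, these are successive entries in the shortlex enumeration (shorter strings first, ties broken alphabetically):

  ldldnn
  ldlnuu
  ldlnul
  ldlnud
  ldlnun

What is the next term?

Find the rightmost character of ldlnun below n, bump it to the next letter, and reset everything to its right to u.

ldlnlu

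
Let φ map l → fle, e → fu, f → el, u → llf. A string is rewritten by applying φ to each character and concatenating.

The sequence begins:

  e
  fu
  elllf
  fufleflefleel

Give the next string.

Applying the rule to each of the 13 symbols of fufleflefleel gives the pieces el llf el fle fu el fle fu el fle fu fu fle, which concatenate to the answer.

elllfelflefuelflefuelflefufufle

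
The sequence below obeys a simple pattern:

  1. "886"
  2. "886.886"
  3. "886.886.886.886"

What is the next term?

Every step duplicates the string with '.' between the halves.
Doubling 886.886.886.886 with '.' between the halves:

886.886.886.886.886.886.886.886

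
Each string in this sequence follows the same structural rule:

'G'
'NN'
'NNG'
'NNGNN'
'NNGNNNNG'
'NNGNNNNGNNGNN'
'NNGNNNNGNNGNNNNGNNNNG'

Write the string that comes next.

This is a Fibonacci-style word recurrence s(k) = s(k−1)·s(k−2): e.g. NN·G = NNG.
The next term joins NNGNNNNGNNGNNNNGNNNNG and NNGNNNNGNNGNN.

NNGNNNNGNNGNNNNGNNNNGNNGNNNNGNNGNN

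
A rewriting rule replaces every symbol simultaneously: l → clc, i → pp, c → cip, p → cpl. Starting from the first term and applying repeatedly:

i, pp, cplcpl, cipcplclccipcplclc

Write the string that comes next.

cipppcplcipcplclccipclccipcipppcplcipcplclccipclccip

φ(cipcplclccipcplclc) expands symbol-by-symbol to cip pp cpl cip cpl clc cip clc cip cip pp cpl cip cpl clc cip clc cip; joining the 18 pieces gives the next term.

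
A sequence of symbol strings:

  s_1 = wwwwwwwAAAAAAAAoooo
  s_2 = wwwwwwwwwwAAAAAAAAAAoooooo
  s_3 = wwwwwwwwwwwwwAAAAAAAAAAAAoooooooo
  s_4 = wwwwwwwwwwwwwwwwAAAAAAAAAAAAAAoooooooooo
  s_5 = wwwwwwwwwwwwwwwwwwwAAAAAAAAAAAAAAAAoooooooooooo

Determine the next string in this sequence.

wwwwwwwwwwwwwwwwwwwwwwAAAAAAAAAAAAAAAAAAoooooooooooooo

The n-th term is 3n-2 w's then 2n+2 A's then 2n-2 o's, where the shown terms are n = 3, 4, 5, 6, 7.
For the next term, n = 8, so the run lengths are 22, 18, 14.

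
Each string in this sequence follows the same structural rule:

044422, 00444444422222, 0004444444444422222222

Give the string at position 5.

The n-th term is n 0's then 4n-1 4's then 3n-1 2's (n = 1, 2, …).
At n = 5 the blocks have lengths 5, 19, 14.

00000444444444444444444422222222222222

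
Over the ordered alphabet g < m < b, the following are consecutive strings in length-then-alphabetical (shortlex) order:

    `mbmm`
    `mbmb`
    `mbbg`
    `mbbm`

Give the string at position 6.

bggg

Continuing the enumeration 2 steps past mbbm: mbbm → mbbb → (answer).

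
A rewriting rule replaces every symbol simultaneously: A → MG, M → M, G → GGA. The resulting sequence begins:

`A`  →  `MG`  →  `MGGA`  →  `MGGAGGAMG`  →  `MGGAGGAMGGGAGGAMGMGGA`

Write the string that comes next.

Rewriting the 21 symbols of MGGAGGAMGGGAGGAMGMGGA one by one yields M GGA GGA MG GGA GGA MG M GGA GGA GGA MG GGA GGA MG M GGA M GGA GGA MG; concatenated:

MGGAGGAMGGGAGGAMGMGGAGGAGGAMGGGAGGAMGMGGAMGGAGGAMG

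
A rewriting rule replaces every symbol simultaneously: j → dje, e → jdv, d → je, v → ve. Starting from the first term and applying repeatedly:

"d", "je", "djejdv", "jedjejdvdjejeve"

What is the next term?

djejdvjedjejdvdjejevejedjejdvdjejdvvejdv

φ(jedjejdvdjejeve) expands symbol-by-symbol to dje jdv je dje jdv dje je ve je dje jdv dje jdv ve jdv; joining the 15 pieces gives the next term.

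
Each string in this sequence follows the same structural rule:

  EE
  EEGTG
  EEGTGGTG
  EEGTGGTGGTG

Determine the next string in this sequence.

The strings grow by a fixed suffix GTG each time.
One more step from EEGTGGTGGTG gives the answer.

EEGTGGTGGTGGTG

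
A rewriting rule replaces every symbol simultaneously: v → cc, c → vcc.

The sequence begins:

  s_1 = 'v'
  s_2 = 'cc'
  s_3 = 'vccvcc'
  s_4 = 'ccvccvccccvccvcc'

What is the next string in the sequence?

Replace each of the 16 characters of ccvccvccccvccvcc in place — vcc vcc cc vcc vcc cc vcc vcc vcc vcc cc vcc vcc cc vcc vcc — and concatenate.

vccvccccvccvccccvccvccvccvccccvccvccccvccvcc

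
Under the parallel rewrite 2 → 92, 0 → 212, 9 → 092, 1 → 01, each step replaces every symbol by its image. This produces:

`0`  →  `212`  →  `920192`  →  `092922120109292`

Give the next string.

Rewriting the 15 symbols of 092922120109292 one by one yields 212 092 92 092 92 92 01 92 212 01 212 092 92 092 92; concatenated:

2120929209292920192212012120929209292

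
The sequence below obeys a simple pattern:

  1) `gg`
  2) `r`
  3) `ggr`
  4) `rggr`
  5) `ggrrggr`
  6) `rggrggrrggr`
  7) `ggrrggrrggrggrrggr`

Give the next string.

rggrggrrggrggrrggrrggrggrrggr

Each term (from the third on) is the two preceding terms concatenated in order: term 3 = gg·r = ggr.
So term 8 is rggrggrrggr·ggrrggrrggrggrrggr.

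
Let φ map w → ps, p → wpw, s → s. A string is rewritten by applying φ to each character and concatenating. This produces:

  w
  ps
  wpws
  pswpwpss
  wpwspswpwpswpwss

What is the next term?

Applying the rule to each of the 16 symbols of wpwspswpwpswpwss gives the pieces ps wpw ps s wpw s ps wpw ps wpw s ps wpw ps s s, which concatenate to the answer.

pswpwpsswpwspswpwpswpwspswpwpsss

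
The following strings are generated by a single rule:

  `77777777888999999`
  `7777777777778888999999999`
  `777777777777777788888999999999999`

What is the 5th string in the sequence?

Reading off run lengths: 7 runs 8, 12, 16; 8 runs 3, 4, 5; 9 runs 6, 9, 12 — each is linear in n, where the shown terms are n = 2, 3, 4.
Setting n = 6 gives 24, 7, 18 characters in each block.

7777777777777777777777778888888999999999999999999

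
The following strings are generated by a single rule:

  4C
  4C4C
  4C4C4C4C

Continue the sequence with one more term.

s(k+1) = s(k)·s(k) — each term doubles the last.
Doubling 4C4C4C4C:

4C4C4C4C4C4C4C4C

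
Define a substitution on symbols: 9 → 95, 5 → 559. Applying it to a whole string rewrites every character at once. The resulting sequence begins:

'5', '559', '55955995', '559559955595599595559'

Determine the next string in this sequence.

Rewriting the 21 symbols of 559559955595599595559 one by one yields 559 559 95 559 559 95 95 559 559 559 95 559 559 95 95 559 95 559 559 559 95; concatenated:

5595599555955995955595595599555955995955599555955955995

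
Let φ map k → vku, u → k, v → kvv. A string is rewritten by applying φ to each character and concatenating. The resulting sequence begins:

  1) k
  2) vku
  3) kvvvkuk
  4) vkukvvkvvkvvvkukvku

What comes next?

Replace each of the 19 characters of vkukvvkvvkvvvkukvku in place — kvv vku k vku kvv kvv vku kvv kvv vku kvv kvv kvv vku k vku kvv vku k — and concatenate.

kvvvkukvkukvvkvvvkukvvkvvvkukvvkvvkvvvkukvkukvvvkuk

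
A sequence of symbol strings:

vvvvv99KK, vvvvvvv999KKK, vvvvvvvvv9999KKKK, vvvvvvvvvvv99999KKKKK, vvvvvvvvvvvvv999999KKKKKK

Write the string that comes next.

Term n consists of 2n+1 v's, followed by n 9's, followed by n K's, where the shown terms are n = 2, 3, 4, 5, 6.
For the next term, n = 7, so the run lengths are 15, 7, 7.

vvvvvvvvvvvvvvv9999999KKKKKKK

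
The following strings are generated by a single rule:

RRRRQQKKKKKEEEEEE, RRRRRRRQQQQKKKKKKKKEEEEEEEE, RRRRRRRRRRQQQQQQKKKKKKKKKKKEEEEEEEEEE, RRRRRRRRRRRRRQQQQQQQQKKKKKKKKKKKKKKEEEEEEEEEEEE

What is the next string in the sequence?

Term n consists of 3n-2 R's, followed by 2n-2 Q's, followed by 3n-1 K's, followed by 2n+2 E's, where the shown terms are n = 2, 3, 4, 5.
At n = 6 the blocks have lengths 16, 10, 17, 14.

RRRRRRRRRRRRRRRRQQQQQQQQQQKKKKKKKKKKKKKKKKKEEEEEEEEEEEEEE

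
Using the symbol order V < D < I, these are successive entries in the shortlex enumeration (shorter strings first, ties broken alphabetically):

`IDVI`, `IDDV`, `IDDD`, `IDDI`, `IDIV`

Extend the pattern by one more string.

IDID

The successor of IDIV increments the rightmost position that isn't already I and resets every position after it to V.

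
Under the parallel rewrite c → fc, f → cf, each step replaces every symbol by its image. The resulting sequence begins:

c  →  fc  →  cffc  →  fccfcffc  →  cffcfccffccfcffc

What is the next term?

Replace each of the 16 characters of cffcfccffccfcffc in place — fc cf cf fc cf fc fc cf cf fc fc cf fc cf cf fc — and concatenate.

fccfcffccffcfccfcffcfccffccfcffc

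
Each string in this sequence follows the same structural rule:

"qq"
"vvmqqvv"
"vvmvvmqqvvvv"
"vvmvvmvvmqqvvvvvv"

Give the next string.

Every step adds vvm to the front and vv to the end of the previous string.
Applying this once more to vvmvvmvvmqqvvvvvv:

vvmvvmvvmvvmqqvvvvvvvv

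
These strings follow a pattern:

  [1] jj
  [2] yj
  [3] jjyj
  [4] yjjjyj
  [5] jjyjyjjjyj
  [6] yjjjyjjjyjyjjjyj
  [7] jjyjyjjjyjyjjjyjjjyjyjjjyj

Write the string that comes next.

yjjjyjjjyjyjjjyjjjyjyjjjyjyjjjyjjjyjyjjjyj

From term 3 onward, concatenate the second-to-last term with the last: jj·yj = jjyj, yj·jjyj = yjjjyj, …
Continuing: yjjjyjjjyjyjjjyj · jjyjyjjjyjyjjjyjjjyjyjjjyj gives term 8.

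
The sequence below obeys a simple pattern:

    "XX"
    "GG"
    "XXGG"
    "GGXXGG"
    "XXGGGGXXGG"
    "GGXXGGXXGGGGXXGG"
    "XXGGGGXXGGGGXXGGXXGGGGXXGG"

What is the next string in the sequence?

GGXXGGXXGGGGXXGGXXGGGGXXGGGGXXGGXXGGGGXXGG

Each term (from the third on) is the two preceding terms concatenated in order: term 3 = XX·GG = XXGG.
The next term joins GGXXGGXXGGGGXXGG and XXGGGGXXGGGGXXGGXXGGGGXXGG.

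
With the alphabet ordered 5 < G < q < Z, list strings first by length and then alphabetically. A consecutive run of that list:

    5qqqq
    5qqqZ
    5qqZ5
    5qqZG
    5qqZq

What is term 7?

Continuing the enumeration 2 steps past 5qqZq: 5qqZq → 5qqZZ → (answer).

5qZ55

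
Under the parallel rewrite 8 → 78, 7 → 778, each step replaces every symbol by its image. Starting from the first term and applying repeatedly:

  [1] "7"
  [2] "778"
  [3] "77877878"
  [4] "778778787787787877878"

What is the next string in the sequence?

Rewriting the 21 symbols of 778778787787787877878 one by one yields 778 778 78 778 778 78 778 78 778 778 78 778 778 78 778 78 778 778 78 778 78; concatenated:

7787787877877878778787787787877877878778787787787877878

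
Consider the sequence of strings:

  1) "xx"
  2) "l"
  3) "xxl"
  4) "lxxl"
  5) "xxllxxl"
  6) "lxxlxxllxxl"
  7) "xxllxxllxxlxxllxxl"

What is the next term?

lxxlxxllxxlxxllxxllxxlxxllxxl

From term 3 onward, concatenate the second-to-last term with the last: xx·l = xxl, l·xxl = lxxl, …
So term 8 is lxxlxxllxxl·xxllxxllxxlxxllxxl.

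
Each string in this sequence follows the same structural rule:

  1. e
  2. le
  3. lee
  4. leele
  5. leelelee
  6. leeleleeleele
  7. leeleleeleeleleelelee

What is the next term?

From term 3 onward, concatenate the last term with the second-to-last: le·e = lee, lee·le = leele, …
The next term joins leeleleeleeleleelelee and leeleleeleele.

leeleleeleeleleeleleeleeleleeleele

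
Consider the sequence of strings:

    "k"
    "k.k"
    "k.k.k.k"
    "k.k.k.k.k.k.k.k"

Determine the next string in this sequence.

Every step duplicates the string with '.' between the halves.
So the next term is two copies of k.k.k.k.k.k.k.k with '.' between the halves.

k.k.k.k.k.k.k.k.k.k.k.k.k.k.k.k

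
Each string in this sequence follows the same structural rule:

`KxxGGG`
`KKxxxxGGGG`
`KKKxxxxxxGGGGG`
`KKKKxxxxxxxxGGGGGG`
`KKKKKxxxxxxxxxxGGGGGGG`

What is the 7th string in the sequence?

KKKKKKKxxxxxxxxxxxxxxGGGGGGGGG

Each string has the form K^{n} x^{2n} G^{n+2} (n = 1, 2, …).
For term 7, n = 7, so the run lengths are 7, 14, 9.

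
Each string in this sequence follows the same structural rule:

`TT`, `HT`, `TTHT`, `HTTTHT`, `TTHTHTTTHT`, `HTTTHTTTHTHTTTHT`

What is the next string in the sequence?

This is a Fibonacci-style word recurrence s(k) = s(k−2)·s(k−1): e.g. TT·HT = TTHT.
Continuing: TTHTHTTTHT · HTTTHTTTHTHTTTHT gives term 7.

TTHTHTTTHTHTTTHTTTHTHTTTHT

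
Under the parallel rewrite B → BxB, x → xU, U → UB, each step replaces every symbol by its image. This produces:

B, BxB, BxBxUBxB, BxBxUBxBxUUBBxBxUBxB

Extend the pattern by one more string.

Applying the rule to each of the 20 symbols of BxBxUBxBxUUBBxBxUBxB gives the pieces BxB xU BxB xU UB BxB xU BxB xU UB UB BxB BxB xU BxB xU UB BxB xU BxB, which concatenate to the answer.

BxBxUBxBxUUBBxBxUBxBxUUBUBBxBBxBxUBxBxUUBBxBxUBxB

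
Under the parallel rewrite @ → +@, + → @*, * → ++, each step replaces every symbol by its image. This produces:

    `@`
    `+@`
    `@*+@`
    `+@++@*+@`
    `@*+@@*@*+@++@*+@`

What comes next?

+@++@*+@+@+++@++@*+@@*@*+@++@*+@

Replace each of the 16 characters of @*+@@*@*+@++@*+@ in place — +@ ++ @* +@ +@ ++ +@ ++ @* +@ @* @* +@ ++ @* +@ — and concatenate.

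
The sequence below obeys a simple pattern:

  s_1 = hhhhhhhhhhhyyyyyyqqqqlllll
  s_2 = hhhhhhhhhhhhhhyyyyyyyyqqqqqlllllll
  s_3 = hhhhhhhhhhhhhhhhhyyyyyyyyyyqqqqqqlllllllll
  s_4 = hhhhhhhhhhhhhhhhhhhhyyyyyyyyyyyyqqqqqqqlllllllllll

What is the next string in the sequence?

Term n consists of 3n+2 h's, followed by 2n y's, followed by n+1 q's, followed by 2n-1 l's, where the shown terms are n = 3, 4, 5, 6.
At n = 7 the blocks have lengths 23, 14, 8, 13.

hhhhhhhhhhhhhhhhhhhhhhhyyyyyyyyyyyyyyqqqqqqqqlllllllllllll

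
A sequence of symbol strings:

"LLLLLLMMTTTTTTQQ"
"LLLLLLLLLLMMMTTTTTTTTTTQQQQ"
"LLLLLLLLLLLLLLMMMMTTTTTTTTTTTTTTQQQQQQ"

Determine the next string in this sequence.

Each string has the form L^{4n-2} M^{n} T^{4n-2} Q^{2n-2}, where the shown terms are n = 2, 3, 4.
Setting n = 5 gives 18, 5, 18, 8 characters in each block.

LLLLLLLLLLLLLLLLLLMMMMMTTTTTTTTTTTTTTTTTTQQQQQQQQ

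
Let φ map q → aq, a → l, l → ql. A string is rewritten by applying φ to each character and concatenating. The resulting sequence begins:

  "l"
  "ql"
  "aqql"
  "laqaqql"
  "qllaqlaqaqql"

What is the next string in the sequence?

Rewriting each symbol of qllaqlaqaqql: q→aq, l→ql, l→ql, a→l, q→aq, l→ql, a→l, q→aq, a→l, q→aq, q→aq, l→ql, which concatenates to aq ql ql l aq ql l aq l aq aq ql.

aqqlqllaqqllaqlaqaqql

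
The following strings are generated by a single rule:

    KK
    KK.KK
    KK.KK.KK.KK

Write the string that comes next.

Each string is two copies of the previous one joined by '.'.
Doubling KK.KK.KK.KK with '.' between the halves:

KK.KK.KK.KK.KK.KK.KK.KK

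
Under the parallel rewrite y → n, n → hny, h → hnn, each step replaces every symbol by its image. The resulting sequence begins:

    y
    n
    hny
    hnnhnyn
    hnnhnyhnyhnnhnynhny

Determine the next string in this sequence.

Applying the rule to each of the 19 symbols of hnnhnyhnyhnnhnynhny gives the pieces hnn hny hny hnn hny n hnn hny n hnn hny hny hnn hny n hny hnn hny n, which concatenate to the answer.

hnnhnyhnyhnnhnynhnnhnynhnnhnyhnyhnnhnynhnyhnnhnyn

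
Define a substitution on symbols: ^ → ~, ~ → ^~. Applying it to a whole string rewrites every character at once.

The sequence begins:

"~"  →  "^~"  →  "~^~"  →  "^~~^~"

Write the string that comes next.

Rewriting each symbol of ^~~^~: ^→~, ~→^~, ~→^~, ^→~, ~→^~, which concatenates to ~ ^~ ^~ ~ ^~.

~^~^~~^~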